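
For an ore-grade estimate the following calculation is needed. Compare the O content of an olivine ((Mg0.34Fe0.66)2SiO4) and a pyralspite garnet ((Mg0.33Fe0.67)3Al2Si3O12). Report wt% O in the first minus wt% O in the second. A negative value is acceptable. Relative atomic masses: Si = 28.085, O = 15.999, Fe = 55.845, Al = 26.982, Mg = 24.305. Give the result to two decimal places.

First mineral: 63.996 g O in 182.324 g formula = 35.10 wt% O.
Second mineral: 191.988 g O in 466.517 g formula = 41.15 wt% O.
35.10% − 41.15% gives a difference of -6.05 percentage points.

-6.05 percentage points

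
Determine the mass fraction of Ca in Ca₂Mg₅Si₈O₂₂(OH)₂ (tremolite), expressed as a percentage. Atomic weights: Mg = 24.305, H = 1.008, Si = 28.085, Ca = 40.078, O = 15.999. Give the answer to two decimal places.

Molar mass of Ca₂Mg₅Si₈O₂₂(OH)₂: 2×40.078 + 5×24.305 + 8×28.085 + 24×15.999 + 2×1.008 = 812.353 g/mol.
Mass of Ca per formula unit: 2 × 40.078 = 80.156 g.
Weight fraction Ca = 80.156 / 812.353 = 0.0987.

9.87 wt%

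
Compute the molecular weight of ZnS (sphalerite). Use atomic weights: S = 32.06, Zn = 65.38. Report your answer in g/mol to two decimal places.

97.44 g/mol

The formula mass is the sum 1(65.38) + 1(32.06).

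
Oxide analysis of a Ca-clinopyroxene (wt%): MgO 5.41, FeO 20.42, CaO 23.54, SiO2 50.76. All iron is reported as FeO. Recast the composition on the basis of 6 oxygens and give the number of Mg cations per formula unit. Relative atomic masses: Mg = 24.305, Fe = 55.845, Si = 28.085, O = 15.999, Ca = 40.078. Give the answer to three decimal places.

MgO: 5.41/40.304 = 0.13423 mol → 0.13423 mol Mg, 0.13423 mol O.
FeO: 20.42/71.844 = 0.28423 mol → 0.28423 mol Fe, 0.28423 mol O.
CaO: 23.54/56.077 = 0.41978 mol → 0.41978 mol Ca, 0.41978 mol O.
SiO2: 50.76/60.083 = 0.84483 mol → 0.84483 mol Si, 1.68966 mol O.
Total oxygen = 2.52790 mol. Normalization factor = 6/2.52790 = 2.37351.
Mg per 6 O = 0.13423 × 2.37351 = 0.319.

0.319 Mg apfu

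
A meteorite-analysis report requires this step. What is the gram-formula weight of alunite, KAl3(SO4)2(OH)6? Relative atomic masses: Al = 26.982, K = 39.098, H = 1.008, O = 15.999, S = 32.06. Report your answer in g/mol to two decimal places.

K: 1 × 39.098 = 39.0980
Al: 3 × 26.982 = 80.9460
S: 2 × 32.06 = 64.1200
O: 14 × 15.999 = 223.9860
H: 6 × 1.008 = 6.0480
Summing the contributions gives the formula mass.

414.20 g/mol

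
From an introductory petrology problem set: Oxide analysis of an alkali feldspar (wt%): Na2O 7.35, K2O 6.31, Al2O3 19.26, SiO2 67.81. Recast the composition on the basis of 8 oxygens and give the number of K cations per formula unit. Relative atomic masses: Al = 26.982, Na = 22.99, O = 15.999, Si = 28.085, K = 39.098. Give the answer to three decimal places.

0.356 K apfu

Na2O: 7.35/61.979 = 0.11859 mol → 0.23718 mol Na, 0.11859 mol O.
K2O: 6.31/94.195 = 0.06699 mol → 0.13398 mol K, 0.06699 mol O.
Al2O3: 19.26/101.961 = 0.18890 mol → 0.37780 mol Al, 0.56670 mol O.
SiO2: 67.81/60.083 = 1.12861 mol → 1.12861 mol Si, 2.25722 mol O.
Total oxygen = 3.00950 mol. Normalization factor = 8/3.00950 = 2.65825.
K per 8 O = 0.13398 × 2.65825 = 0.356.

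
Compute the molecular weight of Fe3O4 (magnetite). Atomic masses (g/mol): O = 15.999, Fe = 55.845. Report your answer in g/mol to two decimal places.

231.53 g/mol

M = 3×55.845 + 4×15.999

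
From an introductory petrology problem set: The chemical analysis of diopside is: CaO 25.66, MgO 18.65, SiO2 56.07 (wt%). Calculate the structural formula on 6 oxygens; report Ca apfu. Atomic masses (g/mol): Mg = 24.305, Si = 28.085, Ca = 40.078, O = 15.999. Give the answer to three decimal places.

25.66 wt% CaO ÷ 56.077 g/mol = 0.45759 mol, giving 0.45759 Ca and 0.45759 O.
18.65 wt% MgO ÷ 40.304 g/mol = 0.46273 mol, giving 0.46273 Mg and 0.46273 O.
56.07 wt% SiO2 ÷ 60.083 g/mol = 0.93321 mol, giving 0.93321 Si and 1.86642 O.
Oxygen sums to 2.78674; scaling by 6/2.78674 = 2.15305 puts the formula on 6 O.
Ca: 0.45759 × 2.15305 = 0.985 atoms per formula unit.

0.985 Ca apfu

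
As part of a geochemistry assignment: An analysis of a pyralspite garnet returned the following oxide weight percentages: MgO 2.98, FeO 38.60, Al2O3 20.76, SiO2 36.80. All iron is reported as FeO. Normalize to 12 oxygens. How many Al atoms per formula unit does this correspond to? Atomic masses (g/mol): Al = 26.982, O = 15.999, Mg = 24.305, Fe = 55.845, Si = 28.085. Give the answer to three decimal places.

MgO (M=40.304): mol = 0.07394; Mg = 0.07394, O = 0.07394.
FeO (M=71.844): mol = 0.53728; Fe = 0.53728, O = 0.53728.
Al2O3 (M=101.961): mol = 0.20361; Al = 0.40722, O = 0.61083.
SiO2 (M=60.083): mol = 0.61249; Si = 0.61249, O = 1.22498.
ΣO = 2.44703; factor = 12/ΣO = 4.90390.
Al apfu = 0.40722 × 4.90390 = 1.997.

1.997 Al apfu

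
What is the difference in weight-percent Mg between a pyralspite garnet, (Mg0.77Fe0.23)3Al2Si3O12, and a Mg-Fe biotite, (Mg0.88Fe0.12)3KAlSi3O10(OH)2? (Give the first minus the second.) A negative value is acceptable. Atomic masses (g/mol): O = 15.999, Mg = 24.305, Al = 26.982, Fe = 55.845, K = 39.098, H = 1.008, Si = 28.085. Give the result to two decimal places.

-1.76 percentage points

First mineral: 56.145 g Mg in 424.885 g formula = 13.21 wt% Mg.
Second mineral: 64.165 g Mg in 428.608 g formula = 14.97 wt% Mg.
13.21% − 14.97% gives a difference of -1.76 percentage points.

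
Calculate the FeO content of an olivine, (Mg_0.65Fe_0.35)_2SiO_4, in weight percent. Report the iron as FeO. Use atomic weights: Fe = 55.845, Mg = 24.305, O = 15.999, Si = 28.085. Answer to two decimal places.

Formula mass = 162.769 g/mol.
0.70 Fe → 0.7000 mol FeO per formula unit; M(FeO) = 71.844, so FeO mass = 50.291 g.
50.291/162.769 × 100 = 30.90 wt%.

30.90 wt%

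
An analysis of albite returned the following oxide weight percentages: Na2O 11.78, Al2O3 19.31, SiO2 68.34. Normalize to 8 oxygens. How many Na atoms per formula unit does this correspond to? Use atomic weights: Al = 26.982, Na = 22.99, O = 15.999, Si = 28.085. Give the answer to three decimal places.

Na2O: 11.78/61.979 = 0.19006 mol → 0.38012 mol Na, 0.19006 mol O.
Al2O3: 19.31/101.961 = 0.18939 mol → 0.37878 mol Al, 0.56817 mol O.
SiO2: 68.34/60.083 = 1.13743 mol → 1.13743 mol Si, 2.27486 mol O.
Total oxygen = 3.03309 mol. Normalization factor = 8/3.03309 = 2.63757.
Na per 8 O = 0.38012 × 2.63757 = 1.003.

1.003 Na apfu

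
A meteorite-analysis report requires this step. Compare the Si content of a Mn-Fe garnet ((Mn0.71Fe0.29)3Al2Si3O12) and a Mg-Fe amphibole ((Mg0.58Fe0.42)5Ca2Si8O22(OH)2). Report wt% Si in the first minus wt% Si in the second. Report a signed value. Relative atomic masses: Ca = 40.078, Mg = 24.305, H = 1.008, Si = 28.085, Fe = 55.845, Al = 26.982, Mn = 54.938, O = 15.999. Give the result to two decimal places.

Si in (Mn0.71Fe0.29)3Al2Si3O12: molar mass 495.810 g/mol; 3×28.085 = 84.255 g → 16.99 wt%.
Si in (Mg0.58Fe0.42)5Ca2Si8O22(OH)2: molar mass 878.587 g/mol; 8×28.085 = 224.680 g → 25.57 wt%.
Difference = 16.99 − 25.57 = -8.58 percentage points.

-8.58 percentage points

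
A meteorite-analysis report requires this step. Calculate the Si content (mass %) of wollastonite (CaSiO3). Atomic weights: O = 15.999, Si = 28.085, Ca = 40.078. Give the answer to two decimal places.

24.18 mass %

Formula mass = 1×40.078 + 1×28.085 + 3×15.999 = 116.160 g/mol, of which 28.085 g is Si.
So Si makes up 28.085/116.160 = 0.2418 of the mass, i.e. 24.18%.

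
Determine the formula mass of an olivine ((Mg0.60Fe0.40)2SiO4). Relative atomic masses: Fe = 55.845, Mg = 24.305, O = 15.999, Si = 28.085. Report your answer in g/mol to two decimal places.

165.92 g/mol

Mg: 1.20 × 24.305 = 29.1660
Fe: 0.80 × 55.845 = 44.6760
Si: 1 × 28.085 = 28.0850
O: 4 × 15.999 = 63.9960
Summing the contributions gives the formula mass.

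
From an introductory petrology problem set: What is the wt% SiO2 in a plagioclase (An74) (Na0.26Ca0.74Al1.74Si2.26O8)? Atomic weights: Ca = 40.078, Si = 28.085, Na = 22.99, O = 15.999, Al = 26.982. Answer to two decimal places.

Formula mass = 274.048 g/mol.
2.26 Si → 2.2600 mol SiO2 per formula unit; M(SiO2) = 60.083, so SiO2 mass = 135.788 g.
135.788/274.048 × 100 = 49.55 wt%.

49.55 wt%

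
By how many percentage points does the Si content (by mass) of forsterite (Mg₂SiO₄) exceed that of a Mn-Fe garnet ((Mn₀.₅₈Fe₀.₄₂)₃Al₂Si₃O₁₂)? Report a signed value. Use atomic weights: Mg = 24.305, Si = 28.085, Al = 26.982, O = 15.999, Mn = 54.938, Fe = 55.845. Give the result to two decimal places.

First mineral: 28.085 g Si in 140.691 g formula = 19.96 wt% Si.
Second mineral: 84.255 g Si in 496.164 g formula = 16.98 wt% Si.
19.96% − 16.98% gives a difference of 2.98 percentage points.

2.98 percentage points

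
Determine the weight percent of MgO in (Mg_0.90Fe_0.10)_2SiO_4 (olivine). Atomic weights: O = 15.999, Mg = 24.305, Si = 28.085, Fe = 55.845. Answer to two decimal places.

Molar mass of (Mg_0.90Fe_0.10)_2SiO_4 = 1.80·24.305 + 0.20·55.845 + 1·28.085 + 4·15.999 = 146.999 g/mol.
Each formula unit contains 1.80 Mg, equivalent to 1.80/1 = 1.8000 mol MgO.
M(MgO) = 1×24.305 + 1×15.999 = 40.304 g/mol.
Mass of MgO per formula unit = 1.8000 × 40.304 = 72.547 g.
MgO wt% = 72.547 / 146.999 × 100 = 49.35%.

49.35 wt%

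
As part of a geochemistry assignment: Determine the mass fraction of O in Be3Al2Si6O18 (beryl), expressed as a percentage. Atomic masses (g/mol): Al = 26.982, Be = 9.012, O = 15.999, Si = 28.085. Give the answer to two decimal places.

53.58 wt%

Formula mass = 3*9.012 + 2*26.982 + 6*28.085 + 18*15.999 = 537.492 g/mol, of which 287.982 g is O.
So O makes up 287.982/537.492 = 0.5358 of the mass, i.e. 53.58%.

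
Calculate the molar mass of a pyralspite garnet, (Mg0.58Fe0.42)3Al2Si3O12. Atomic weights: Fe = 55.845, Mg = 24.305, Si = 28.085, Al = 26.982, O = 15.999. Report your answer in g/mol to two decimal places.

442.86 g/mol

The formula mass is the sum 1.74(24.305) + 1.26(55.845) + 2(26.982) + 3(28.085) + 12(15.999).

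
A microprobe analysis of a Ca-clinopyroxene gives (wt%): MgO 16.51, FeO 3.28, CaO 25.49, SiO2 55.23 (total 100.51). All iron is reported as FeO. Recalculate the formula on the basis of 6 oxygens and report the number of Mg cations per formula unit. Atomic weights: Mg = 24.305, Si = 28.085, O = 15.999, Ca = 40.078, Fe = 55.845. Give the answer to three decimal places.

MgO (M=40.304): mol = 0.40964; Mg = 0.40964, O = 0.40964.
FeO (M=71.844): mol = 0.04565; Fe = 0.04565, O = 0.04565.
CaO (M=56.077): mol = 0.45455; Ca = 0.45455, O = 0.45455.
SiO2 (M=60.083): mol = 0.91923; Si = 0.91923, O = 1.83846.
ΣO = 2.74830; factor = 6/ΣO = 2.18317.
Mg apfu = 0.40964 × 2.18317 = 0.894.

0.894 Mg apfu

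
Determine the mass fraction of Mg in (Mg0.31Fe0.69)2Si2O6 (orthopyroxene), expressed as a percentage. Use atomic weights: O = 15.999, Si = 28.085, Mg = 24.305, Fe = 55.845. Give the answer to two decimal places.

M((Mg0.31Fe0.69)2Si2O6) = 244.299 g/mol.
Mg contributes 0.62 × 24.305 = 15.069 g per mole.
15.069/244.299 = 0.0617 → 6.17%.

6.17 wt%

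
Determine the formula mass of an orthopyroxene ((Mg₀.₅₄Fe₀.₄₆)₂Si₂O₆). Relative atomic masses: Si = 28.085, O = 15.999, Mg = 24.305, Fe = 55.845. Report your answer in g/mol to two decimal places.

229.79 g/mol

The formula mass is the sum 1.08×24.305 + 0.92×55.845 + 2×28.085 + 6×15.999.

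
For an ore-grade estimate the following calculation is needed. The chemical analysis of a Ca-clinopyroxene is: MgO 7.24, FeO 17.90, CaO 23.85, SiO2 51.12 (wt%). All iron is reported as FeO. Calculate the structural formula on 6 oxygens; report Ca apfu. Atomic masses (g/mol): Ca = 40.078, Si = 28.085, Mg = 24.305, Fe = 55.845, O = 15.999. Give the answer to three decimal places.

MgO: 7.24/40.304 = 0.17963 mol → 0.17963 mol Mg, 0.17963 mol O.
FeO: 17.90/71.844 = 0.24915 mol → 0.24915 mol Fe, 0.24915 mol O.
CaO: 23.85/56.077 = 0.42531 mol → 0.42531 mol Ca, 0.42531 mol O.
SiO2: 51.12/60.083 = 0.85082 mol → 0.85082 mol Si, 1.70164 mol O.
Total oxygen = 2.55573 mol. Normalization factor = 6/2.55573 = 2.34767.
Ca per 6 O = 0.42531 × 2.34767 = 0.998.

0.998 Ca apfu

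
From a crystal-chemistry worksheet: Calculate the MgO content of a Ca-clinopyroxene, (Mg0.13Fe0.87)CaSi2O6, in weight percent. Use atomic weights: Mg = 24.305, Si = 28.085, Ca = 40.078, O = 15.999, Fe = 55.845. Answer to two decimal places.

2.15 wt%

M((Mg0.13Fe0.87)CaSi2O6) = 243.987 g/mol; M(MgO) = 40.304 g/mol.
Moles MgO per formula unit = 0.13 Mg ÷ 1 = 0.1300.
MgO fraction = (0.1300 × 40.304) / 243.987 = 5.240/243.987 = 0.0215.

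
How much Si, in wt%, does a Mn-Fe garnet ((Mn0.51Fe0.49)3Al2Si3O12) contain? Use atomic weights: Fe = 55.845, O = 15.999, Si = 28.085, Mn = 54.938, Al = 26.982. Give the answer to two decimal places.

16.97 wt%

Formula mass = 1.53*54.938 + 1.47*55.845 + 2*26.982 + 3*28.085 + 12*15.999 = 496.354 g/mol, of which 84.255 g is Si.
So Si makes up 84.255/496.354 = 0.1697 of the mass, i.e. 16.97%.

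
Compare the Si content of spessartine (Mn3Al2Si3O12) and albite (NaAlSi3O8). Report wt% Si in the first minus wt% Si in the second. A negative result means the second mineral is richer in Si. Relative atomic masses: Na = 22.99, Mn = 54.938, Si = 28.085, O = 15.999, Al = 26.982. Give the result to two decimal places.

-15.11 percentage points

Si in Mn3Al2Si3O12: molar mass 495.021 g/mol; 3×28.085 = 84.255 g → 17.02 wt%.
Si in NaAlSi3O8: molar mass 262.219 g/mol; 3×28.085 = 84.255 g → 32.13 wt%.
Difference = 17.02 − 32.13 = -15.11 percentage points.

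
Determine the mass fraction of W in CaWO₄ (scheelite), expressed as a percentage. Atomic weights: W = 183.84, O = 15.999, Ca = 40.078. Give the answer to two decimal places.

M(CaWO₄) = 287.914 g/mol.
W contributes 1 × 183.84 = 183.840 g per mole.
183.840/287.914 = 0.6385 → 63.85%.

63.85 mass %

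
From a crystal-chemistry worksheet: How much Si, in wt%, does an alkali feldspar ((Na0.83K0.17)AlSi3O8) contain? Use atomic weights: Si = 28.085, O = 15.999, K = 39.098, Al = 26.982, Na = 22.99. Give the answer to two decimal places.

M((Na0.83K0.17)AlSi3O8) = 264.957 g/mol.
Si contributes 3 × 28.085 = 84.255 g per mole.
84.255/264.957 = 0.3180 → 31.80%.

31.80 wt%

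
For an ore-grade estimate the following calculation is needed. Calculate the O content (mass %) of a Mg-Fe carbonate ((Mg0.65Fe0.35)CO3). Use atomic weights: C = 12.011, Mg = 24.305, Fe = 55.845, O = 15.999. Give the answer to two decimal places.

50.34 mass %

Molar mass of (Mg0.65Fe0.35)CO3: 0.65·24.305 + 0.35·55.845 + 1·12.011 + 3·15.999 = 95.352 g/mol.
Mass of O per formula unit: 3 × 15.999 = 47.997 g.
Weight fraction O = 47.997 / 95.352 = 0.5034.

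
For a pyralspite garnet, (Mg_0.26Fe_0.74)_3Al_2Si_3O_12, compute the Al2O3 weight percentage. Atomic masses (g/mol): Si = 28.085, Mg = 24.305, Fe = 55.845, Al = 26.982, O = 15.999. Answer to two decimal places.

Formula mass = 473.141 g/mol.
2 Al → 1.0000 mol Al2O3 per formula unit; M(Al2O3) = 101.961, so Al2O3 mass = 101.961 g.
101.961/473.141 × 100 = 21.55 wt%.

21.55 wt%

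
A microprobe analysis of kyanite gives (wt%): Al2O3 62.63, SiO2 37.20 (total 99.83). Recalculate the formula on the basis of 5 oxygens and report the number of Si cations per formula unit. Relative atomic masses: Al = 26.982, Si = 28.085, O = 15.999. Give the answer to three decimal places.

Al2O3 (M=101.961): mol = 0.61425; Al = 1.22850, O = 1.84275.
SiO2 (M=60.083): mol = 0.61914; Si = 0.61914, O = 1.23828.
ΣO = 3.08103; factor = 5/ΣO = 1.62283.
Si apfu = 0.61914 × 1.62283 = 1.005.

1.005 Si apfu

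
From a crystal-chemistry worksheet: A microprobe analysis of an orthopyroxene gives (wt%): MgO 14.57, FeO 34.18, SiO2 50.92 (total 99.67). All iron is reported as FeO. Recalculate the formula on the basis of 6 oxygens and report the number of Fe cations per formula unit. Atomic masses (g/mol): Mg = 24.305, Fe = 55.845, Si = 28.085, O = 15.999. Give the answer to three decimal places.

1.127 Fe apfu

14.57 wt% MgO ÷ 40.304 g/mol = 0.36150 mol, giving 0.36150 Mg and 0.36150 O.
34.18 wt% FeO ÷ 71.844 g/mol = 0.47575 mol, giving 0.47575 Fe and 0.47575 O.
50.92 wt% SiO2 ÷ 60.083 g/mol = 0.84749 mol, giving 0.84749 Si and 1.69498 O.
Oxygen sums to 2.53223; scaling by 6/2.53223 = 2.36945 puts the formula on 6 O.
Fe: 0.47575 × 2.36945 = 1.127 atoms per formula unit.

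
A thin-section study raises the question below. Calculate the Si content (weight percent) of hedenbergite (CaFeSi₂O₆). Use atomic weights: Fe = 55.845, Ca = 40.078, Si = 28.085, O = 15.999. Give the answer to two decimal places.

M(CaFeSi₂O₆) = 248.087 g/mol.
Si contributes 2 × 28.085 = 56.170 g per mole.
56.170/248.087 = 0.2264 → 22.64%.

22.64 weight percent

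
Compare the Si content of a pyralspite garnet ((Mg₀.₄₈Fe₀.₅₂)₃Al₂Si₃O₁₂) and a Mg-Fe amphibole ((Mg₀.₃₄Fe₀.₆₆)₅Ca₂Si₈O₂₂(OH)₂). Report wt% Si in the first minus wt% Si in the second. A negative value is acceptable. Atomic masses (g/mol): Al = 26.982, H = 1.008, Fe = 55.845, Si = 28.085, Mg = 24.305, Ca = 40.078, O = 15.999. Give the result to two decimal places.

-5.89 percentage points

Si in (Mg₀.₄₈Fe₀.₅₂)₃Al₂Si₃O₁₂: molar mass 452.324 g/mol; 3×28.085 = 84.255 g → 18.63 wt%.
Si in (Mg₀.₃₄Fe₀.₆₆)₅Ca₂Si₈O₂₂(OH)₂: molar mass 916.435 g/mol; 8×28.085 = 224.680 g → 24.52 wt%.
Difference = 18.63 − 24.52 = -5.89 percentage points.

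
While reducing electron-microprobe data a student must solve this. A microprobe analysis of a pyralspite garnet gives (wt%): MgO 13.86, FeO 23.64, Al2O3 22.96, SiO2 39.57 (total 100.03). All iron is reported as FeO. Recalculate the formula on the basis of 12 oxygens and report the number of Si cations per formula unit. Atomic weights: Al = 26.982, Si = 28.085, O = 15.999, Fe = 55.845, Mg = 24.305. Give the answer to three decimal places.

MgO (M=40.304): mol = 0.34389; Mg = 0.34389, O = 0.34389.
FeO (M=71.844): mol = 0.32905; Fe = 0.32905, O = 0.32905.
Al2O3 (M=101.961): mol = 0.22518; Al = 0.45036, O = 0.67554.
SiO2 (M=60.083): mol = 0.65859; Si = 0.65859, O = 1.31718.
ΣO = 2.66566; factor = 12/ΣO = 4.50170.
Si apfu = 0.65859 × 4.50170 = 2.965.

2.965 Si apfu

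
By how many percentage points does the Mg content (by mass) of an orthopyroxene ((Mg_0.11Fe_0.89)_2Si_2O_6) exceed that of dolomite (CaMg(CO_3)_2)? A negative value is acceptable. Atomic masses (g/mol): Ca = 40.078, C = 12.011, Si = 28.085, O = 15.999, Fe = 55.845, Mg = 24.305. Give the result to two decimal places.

-11.10 percentage points

First mineral: 5.347 g Mg in 256.915 g formula = 2.08 wt% Mg.
Second mineral: 24.305 g Mg in 184.399 g formula = 13.18 wt% Mg.
2.08% − 13.18% gives a difference of -11.10 percentage points.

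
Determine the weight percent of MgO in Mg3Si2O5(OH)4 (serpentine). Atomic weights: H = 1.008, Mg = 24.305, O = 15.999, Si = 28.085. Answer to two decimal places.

43.63 wt%

M(Mg3Si2O5(OH)4) = 277.108 g/mol; M(MgO) = 40.304 g/mol.
Moles MgO per formula unit = 3 Mg ÷ 1 = 3.0000.
MgO fraction = (3.0000 × 40.304) / 277.108 = 120.912/277.108 = 0.4363.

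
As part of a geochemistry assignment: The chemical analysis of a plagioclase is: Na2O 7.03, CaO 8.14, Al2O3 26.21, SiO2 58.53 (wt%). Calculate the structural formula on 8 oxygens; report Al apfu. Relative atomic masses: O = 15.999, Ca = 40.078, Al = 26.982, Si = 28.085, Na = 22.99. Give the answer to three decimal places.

1.381 Al apfu

7.03 wt% Na2O ÷ 61.979 g/mol = 0.11343 mol, giving 0.22686 Na and 0.11343 O.
8.14 wt% CaO ÷ 56.077 g/mol = 0.14516 mol, giving 0.14516 Ca and 0.14516 O.
26.21 wt% Al2O3 ÷ 101.961 g/mol = 0.25706 mol, giving 0.51412 Al and 0.77118 O.
58.53 wt% SiO2 ÷ 60.083 g/mol = 0.97415 mol, giving 0.97415 Si and 1.94830 O.
Oxygen sums to 2.97807; scaling by 8/2.97807 = 2.68630 puts the formula on 8 O.
Al: 0.51412 × 2.68630 = 1.381 atoms per formula unit.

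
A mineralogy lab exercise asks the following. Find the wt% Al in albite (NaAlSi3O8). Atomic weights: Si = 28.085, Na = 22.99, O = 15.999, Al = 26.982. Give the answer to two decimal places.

10.29 wt%

M(NaAlSi3O8) = 262.219 g/mol.
Al contributes 1 × 26.982 = 26.982 g per mole.
26.982/262.219 = 0.1029 → 10.29%.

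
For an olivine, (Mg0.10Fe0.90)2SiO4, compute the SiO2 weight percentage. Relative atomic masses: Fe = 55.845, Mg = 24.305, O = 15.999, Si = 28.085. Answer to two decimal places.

M((Mg0.10Fe0.90)2SiO4) = 197.463 g/mol; M(SiO2) = 60.083 g/mol.
Moles SiO2 per formula unit = 1 Si ÷ 1 = 1.0000.
SiO2 fraction = (1.0000 × 60.083) / 197.463 = 60.083/197.463 = 0.3043.

30.43 wt%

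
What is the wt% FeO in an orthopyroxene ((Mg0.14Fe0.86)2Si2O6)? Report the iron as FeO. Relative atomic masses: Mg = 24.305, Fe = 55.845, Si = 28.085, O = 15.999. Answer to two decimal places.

48.46 wt%

Formula mass = 255.023 g/mol.
1.72 Fe → 1.7200 mol FeO per formula unit; M(FeO) = 71.844, so FeO mass = 123.572 g.
123.572/255.023 × 100 = 48.46 wt%.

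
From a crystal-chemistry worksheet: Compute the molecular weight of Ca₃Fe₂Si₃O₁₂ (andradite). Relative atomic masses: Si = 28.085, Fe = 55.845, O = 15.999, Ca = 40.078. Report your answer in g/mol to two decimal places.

508.17 g/mol

M = 3(40.078) + 2(55.845) + 3(28.085) + 12(15.999)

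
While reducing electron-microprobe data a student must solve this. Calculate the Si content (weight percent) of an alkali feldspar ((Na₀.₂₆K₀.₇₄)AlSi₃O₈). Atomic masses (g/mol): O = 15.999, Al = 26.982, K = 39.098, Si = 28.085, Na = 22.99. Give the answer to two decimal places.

M((Na₀.₂₆K₀.₇₄)AlSi₃O₈) = 274.139 g/mol.
Si contributes 3 × 28.085 = 84.255 g per mole.
84.255/274.139 = 0.3073 → 30.73%.

30.73 weight percent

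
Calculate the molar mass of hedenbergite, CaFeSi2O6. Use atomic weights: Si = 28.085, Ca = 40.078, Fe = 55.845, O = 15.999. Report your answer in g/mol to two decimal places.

The formula mass is the sum 1·40.078 + 1·55.845 + 2·28.085 + 6·15.999.

248.09 g/mol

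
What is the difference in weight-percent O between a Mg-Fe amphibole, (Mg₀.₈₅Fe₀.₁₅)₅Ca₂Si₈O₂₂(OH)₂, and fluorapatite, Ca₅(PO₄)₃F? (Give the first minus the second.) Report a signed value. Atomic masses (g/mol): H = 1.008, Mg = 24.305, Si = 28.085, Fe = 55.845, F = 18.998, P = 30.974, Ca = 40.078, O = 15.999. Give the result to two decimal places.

7.86 percentage points

O in (Mg₀.₈₅Fe₀.₁₅)₅Ca₂Si₈O₂₂(OH)₂: molar mass 836.008 g/mol; 24×15.999 = 383.976 g → 45.93 wt%.
O in Ca₅(PO₄)₃F: molar mass 504.298 g/mol; 12×15.999 = 191.988 g → 38.07 wt%.
Difference = 45.93 − 38.07 = 7.86 percentage points.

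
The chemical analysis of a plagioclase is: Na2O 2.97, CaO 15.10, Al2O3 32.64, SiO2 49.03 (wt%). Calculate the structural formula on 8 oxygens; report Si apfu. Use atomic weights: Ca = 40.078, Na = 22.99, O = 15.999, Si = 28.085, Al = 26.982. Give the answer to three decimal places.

2.244 Si apfu

Na2O (M=61.979): mol = 0.04792; Na = 0.09584, O = 0.04792.
CaO (M=56.077): mol = 0.26927; Ca = 0.26927, O = 0.26927.
Al2O3 (M=101.961): mol = 0.32012; Al = 0.64024, O = 0.96036.
SiO2 (M=60.083): mol = 0.81604; Si = 0.81604, O = 1.63208.
ΣO = 2.90963; factor = 8/ΣO = 2.74949.
Si apfu = 0.81604 × 2.74949 = 2.244.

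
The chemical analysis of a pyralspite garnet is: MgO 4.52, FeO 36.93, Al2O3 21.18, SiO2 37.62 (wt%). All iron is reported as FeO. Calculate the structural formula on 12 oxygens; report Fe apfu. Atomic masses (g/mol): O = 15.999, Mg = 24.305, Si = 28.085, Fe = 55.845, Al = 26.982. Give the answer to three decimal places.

MgO: 4.52/40.304 = 0.11215 mol → 0.11215 mol Mg, 0.11215 mol O.
FeO: 36.93/71.844 = 0.51403 mol → 0.51403 mol Fe, 0.51403 mol O.
Al2O3: 21.18/101.961 = 0.20773 mol → 0.41546 mol Al, 0.62319 mol O.
SiO2: 37.62/60.083 = 0.62613 mol → 0.62613 mol Si, 1.25226 mol O.
Total oxygen = 2.50163 mol. Normalization factor = 12/2.50163 = 4.79687.
Fe per 12 O = 0.51403 × 4.79687 = 2.466.

2.466 Fe apfu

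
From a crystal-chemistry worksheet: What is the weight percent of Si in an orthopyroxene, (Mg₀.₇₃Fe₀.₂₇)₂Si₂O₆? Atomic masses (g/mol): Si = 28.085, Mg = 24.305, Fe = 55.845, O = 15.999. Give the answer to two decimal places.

25.79 weight percent

M((Mg₀.₇₃Fe₀.₂₇)₂Si₂O₆) = 217.806 g/mol.
Si contributes 2 × 28.085 = 56.170 g per mole.
56.170/217.806 = 0.2579 → 25.79%.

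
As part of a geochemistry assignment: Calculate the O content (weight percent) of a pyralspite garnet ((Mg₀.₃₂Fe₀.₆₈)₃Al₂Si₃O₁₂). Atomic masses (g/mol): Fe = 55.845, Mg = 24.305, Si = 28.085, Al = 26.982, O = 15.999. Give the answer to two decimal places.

41.07 weight percent

Formula mass = 0.96*24.305 + 2.04*55.845 + 2*26.982 + 3*28.085 + 12*15.999 = 467.464 g/mol, of which 191.988 g is O.
So O makes up 191.988/467.464 = 0.4107 of the mass, i.e. 41.07%.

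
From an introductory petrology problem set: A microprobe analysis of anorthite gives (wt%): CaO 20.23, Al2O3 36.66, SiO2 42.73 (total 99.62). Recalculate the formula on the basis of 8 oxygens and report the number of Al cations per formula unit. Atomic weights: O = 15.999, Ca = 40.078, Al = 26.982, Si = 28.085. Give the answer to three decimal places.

2.010 Al apfu

CaO: 20.23/56.077 = 0.36075 mol → 0.36075 mol Ca, 0.36075 mol O.
Al2O3: 36.66/101.961 = 0.35955 mol → 0.71910 mol Al, 1.07865 mol O.
SiO2: 42.73/60.083 = 0.71118 mol → 0.71118 mol Si, 1.42236 mol O.
Total oxygen = 2.86176 mol. Normalization factor = 8/2.86176 = 2.79548.
Al per 8 O = 0.71910 × 2.79548 = 2.010.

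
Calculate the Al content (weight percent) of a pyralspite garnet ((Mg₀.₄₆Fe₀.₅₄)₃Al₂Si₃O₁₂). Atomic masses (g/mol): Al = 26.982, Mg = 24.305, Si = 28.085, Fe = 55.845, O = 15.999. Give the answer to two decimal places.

Molar mass of (Mg₀.₄₆Fe₀.₅₄)₃Al₂Si₃O₁₂: 1.38*24.305 + 1.62*55.845 + 2*26.982 + 3*28.085 + 12*15.999 = 454.217 g/mol.
Mass of Al per formula unit: 2 × 26.982 = 53.964 g.
Weight fraction Al = 53.964 / 454.217 = 0.1188.

11.88 weight percent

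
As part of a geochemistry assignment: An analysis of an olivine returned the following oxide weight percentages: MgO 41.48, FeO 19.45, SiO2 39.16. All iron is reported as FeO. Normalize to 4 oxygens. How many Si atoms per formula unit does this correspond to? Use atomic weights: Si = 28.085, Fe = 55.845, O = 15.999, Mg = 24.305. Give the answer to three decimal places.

41.48 wt% MgO ÷ 40.304 g/mol = 1.02918 mol, giving 1.02918 Mg and 1.02918 O.
19.45 wt% FeO ÷ 71.844 g/mol = 0.27073 mol, giving 0.27073 Fe and 0.27073 O.
39.16 wt% SiO2 ÷ 60.083 g/mol = 0.65177 mol, giving 0.65177 Si and 1.30354 O.
Oxygen sums to 2.60345; scaling by 4/2.60345 = 1.53642 puts the formula on 4 O.
Si: 0.65177 × 1.53642 = 1.001 atoms per formula unit.

1.001 Si apfu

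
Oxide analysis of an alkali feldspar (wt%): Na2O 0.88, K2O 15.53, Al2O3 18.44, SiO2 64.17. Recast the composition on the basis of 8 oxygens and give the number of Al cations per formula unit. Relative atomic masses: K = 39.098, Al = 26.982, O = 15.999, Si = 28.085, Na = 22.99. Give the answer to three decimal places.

1.013 Al apfu

0.88 wt% Na2O ÷ 61.979 g/mol = 0.01420 mol, giving 0.02840 Na and 0.01420 O.
15.53 wt% K2O ÷ 94.195 g/mol = 0.16487 mol, giving 0.32974 K and 0.16487 O.
18.44 wt% Al2O3 ÷ 101.961 g/mol = 0.18085 mol, giving 0.36170 Al and 0.54255 O.
64.17 wt% SiO2 ÷ 60.083 g/mol = 1.06802 mol, giving 1.06802 Si and 2.13604 O.
Oxygen sums to 2.85766; scaling by 8/2.85766 = 2.79949 puts the formula on 8 O.
Al: 0.36170 × 2.79949 = 1.013 atoms per formula unit.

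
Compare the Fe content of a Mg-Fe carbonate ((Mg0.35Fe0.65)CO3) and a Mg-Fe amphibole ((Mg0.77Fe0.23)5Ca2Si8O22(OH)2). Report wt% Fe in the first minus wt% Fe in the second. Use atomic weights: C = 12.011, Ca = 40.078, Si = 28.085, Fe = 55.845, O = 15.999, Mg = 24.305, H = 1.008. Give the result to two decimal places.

27.06 percentage points

M((Mg0.35Fe0.65)CO3) = 104.814 g/mol, so wt% Fe = 36.299/104.814 × 100 = 34.63%.
M((Mg0.77Fe0.23)5Ca2Si8O22(OH)2) = 848.624 g/mol, so wt% Fe = 64.222/848.624 × 100 = 7.57%.
34.63 − 7.57 = 27.06 pp.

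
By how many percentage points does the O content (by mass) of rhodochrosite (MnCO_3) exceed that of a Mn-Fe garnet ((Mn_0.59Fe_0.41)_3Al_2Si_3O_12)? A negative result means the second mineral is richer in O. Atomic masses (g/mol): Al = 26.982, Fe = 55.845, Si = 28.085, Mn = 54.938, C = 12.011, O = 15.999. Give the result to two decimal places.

3.06 percentage points

First mineral: 47.997 g O in 114.946 g formula = 41.76 wt% O.
Second mineral: 191.988 g O in 496.137 g formula = 38.70 wt% O.
41.76% − 38.70% gives a difference of 3.06 percentage points.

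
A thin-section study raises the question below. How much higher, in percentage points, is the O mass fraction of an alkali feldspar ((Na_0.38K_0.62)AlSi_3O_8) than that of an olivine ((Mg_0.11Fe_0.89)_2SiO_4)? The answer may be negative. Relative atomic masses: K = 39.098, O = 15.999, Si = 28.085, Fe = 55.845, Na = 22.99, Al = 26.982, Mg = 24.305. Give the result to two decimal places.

First mineral: 127.992 g O in 272.206 g formula = 47.02 wt% O.
Second mineral: 63.996 g O in 196.832 g formula = 32.51 wt% O.
47.02% − 32.51% gives a difference of 14.51 percentage points.

14.51 percentage points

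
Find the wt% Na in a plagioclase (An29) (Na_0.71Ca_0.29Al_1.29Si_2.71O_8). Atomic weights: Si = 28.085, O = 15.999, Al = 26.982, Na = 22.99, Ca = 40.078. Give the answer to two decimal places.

Molar mass of Na_0.71Ca_0.29Al_1.29Si_2.71O_8: 0.71·22.99 + 0.29·40.078 + 1.29·26.982 + 2.71·28.085 + 8·15.999 = 266.855 g/mol.
Mass of Na per formula unit: 0.71 × 22.99 = 16.323 g.
Weight fraction Na = 16.323 / 266.855 = 0.0612.

6.12 weight percent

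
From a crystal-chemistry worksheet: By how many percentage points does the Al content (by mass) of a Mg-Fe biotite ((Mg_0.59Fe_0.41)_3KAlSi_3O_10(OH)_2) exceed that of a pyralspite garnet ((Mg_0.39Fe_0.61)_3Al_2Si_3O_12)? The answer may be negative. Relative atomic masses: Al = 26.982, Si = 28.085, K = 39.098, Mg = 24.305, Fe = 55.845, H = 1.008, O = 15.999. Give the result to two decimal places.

Al in (Mg_0.59Fe_0.41)_3KAlSi_3O_10(OH)_2: molar mass 456.048 g/mol; 1×26.982 = 26.982 g → 5.92 wt%.
Al in (Mg_0.39Fe_0.61)_3Al_2Si_3O_12: molar mass 460.840 g/mol; 2×26.982 = 53.964 g → 11.71 wt%.
Difference = 5.92 − 11.71 = -5.79 percentage points.

-5.79 percentage points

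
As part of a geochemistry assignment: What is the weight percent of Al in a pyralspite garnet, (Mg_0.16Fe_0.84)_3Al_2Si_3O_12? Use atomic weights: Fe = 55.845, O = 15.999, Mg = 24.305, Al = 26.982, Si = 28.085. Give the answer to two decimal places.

M((Mg_0.16Fe_0.84)_3Al_2Si_3O_12) = 482.603 g/mol.
Al contributes 2 × 26.982 = 53.964 g per mole.
53.964/482.603 = 0.1118 → 11.18%.

11.18 weight percent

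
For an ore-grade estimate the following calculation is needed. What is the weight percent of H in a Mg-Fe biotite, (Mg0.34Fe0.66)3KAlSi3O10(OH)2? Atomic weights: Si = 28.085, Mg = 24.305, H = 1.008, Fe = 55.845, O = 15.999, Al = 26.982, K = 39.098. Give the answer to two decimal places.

0.42 wt%

Molar mass of (Mg0.34Fe0.66)3KAlSi3O10(OH)2: 1.02·24.305 + 1.98·55.845 + 1·39.098 + 1·26.982 + 3·28.085 + 12·15.999 + 2·1.008 = 479.703 g/mol.
Mass of H per formula unit: 2 × 1.008 = 2.016 g.
Weight fraction H = 2.016 / 479.703 = 0.0042.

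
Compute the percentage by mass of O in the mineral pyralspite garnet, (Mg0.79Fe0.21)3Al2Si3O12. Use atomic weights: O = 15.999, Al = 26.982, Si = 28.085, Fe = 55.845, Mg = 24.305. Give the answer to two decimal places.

Molar mass of (Mg0.79Fe0.21)3Al2Si3O12: 2.37×24.305 + 0.63×55.845 + 2×26.982 + 3×28.085 + 12×15.999 = 422.992 g/mol.
Mass of O per formula unit: 12 × 15.999 = 191.988 g.
Weight fraction O = 191.988 / 422.992 = 0.4539.

45.39 wt%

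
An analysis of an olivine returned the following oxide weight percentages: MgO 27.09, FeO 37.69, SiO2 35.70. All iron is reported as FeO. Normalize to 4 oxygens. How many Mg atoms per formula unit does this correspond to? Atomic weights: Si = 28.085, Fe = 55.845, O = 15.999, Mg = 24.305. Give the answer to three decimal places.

MgO (M=40.304): mol = 0.67214; Mg = 0.67214, O = 0.67214.
FeO (M=71.844): mol = 0.52461; Fe = 0.52461, O = 0.52461.
SiO2 (M=60.083): mol = 0.59418; Si = 0.59418, O = 1.18836.
ΣO = 2.38511; factor = 4/ΣO = 1.67707.
Mg apfu = 0.67214 × 1.67707 = 1.127.

1.127 Mg apfu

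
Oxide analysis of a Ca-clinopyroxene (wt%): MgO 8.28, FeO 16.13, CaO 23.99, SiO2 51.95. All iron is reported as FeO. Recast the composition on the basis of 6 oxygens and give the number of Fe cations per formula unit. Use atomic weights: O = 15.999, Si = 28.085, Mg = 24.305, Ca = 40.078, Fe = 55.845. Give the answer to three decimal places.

8.28 wt% MgO ÷ 40.304 g/mol = 0.20544 mol, giving 0.20544 Mg and 0.20544 O.
16.13 wt% FeO ÷ 71.844 g/mol = 0.22451 mol, giving 0.22451 Fe and 0.22451 O.
23.99 wt% CaO ÷ 56.077 g/mol = 0.42780 mol, giving 0.42780 Ca and 0.42780 O.
51.95 wt% SiO2 ÷ 60.083 g/mol = 0.86464 mol, giving 0.86464 Si and 1.72928 O.
Oxygen sums to 2.58703; scaling by 6/2.58703 = 2.31926 puts the formula on 6 O.
Fe: 0.22451 × 2.31926 = 0.521 atoms per formula unit.

0.521 Fe apfu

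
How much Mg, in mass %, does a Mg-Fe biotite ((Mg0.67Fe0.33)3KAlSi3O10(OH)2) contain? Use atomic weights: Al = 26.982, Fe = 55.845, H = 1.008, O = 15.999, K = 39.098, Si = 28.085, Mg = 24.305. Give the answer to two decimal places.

M((Mg0.67Fe0.33)3KAlSi3O10(OH)2) = 448.479 g/mol.
Mg contributes 2.01 × 24.305 = 48.853 g per mole.
48.853/448.479 = 0.1089 → 10.89%.

10.89 mass %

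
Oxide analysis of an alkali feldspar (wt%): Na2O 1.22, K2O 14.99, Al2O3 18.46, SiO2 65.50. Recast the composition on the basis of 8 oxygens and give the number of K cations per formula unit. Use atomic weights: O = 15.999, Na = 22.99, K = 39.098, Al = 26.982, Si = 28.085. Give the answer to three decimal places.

Na2O (M=61.979): mol = 0.01968; Na = 0.03936, O = 0.01968.
K2O (M=94.195): mol = 0.15914; K = 0.31828, O = 0.15914.
Al2O3 (M=101.961): mol = 0.18105; Al = 0.36210, O = 0.54315.
SiO2 (M=60.083): mol = 1.09016; Si = 1.09016, O = 2.18032.
ΣO = 2.90229; factor = 8/ΣO = 2.75644.
K apfu = 0.31828 × 2.75644 = 0.877.

0.877 K apfu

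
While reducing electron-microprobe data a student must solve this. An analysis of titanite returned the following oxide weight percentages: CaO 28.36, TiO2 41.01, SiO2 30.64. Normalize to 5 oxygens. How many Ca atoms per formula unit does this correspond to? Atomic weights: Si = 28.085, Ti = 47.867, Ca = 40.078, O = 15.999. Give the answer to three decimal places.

0.991 Ca apfu

CaO (M=56.077): mol = 0.50573; Ca = 0.50573, O = 0.50573.
TiO2 (M=79.865): mol = 0.51349; Ti = 0.51349, O = 1.02698.
SiO2 (M=60.083): mol = 0.50996; Si = 0.50996, O = 1.01992.
ΣO = 2.55263; factor = 5/ΣO = 1.95876.
Ca apfu = 0.50573 × 1.95876 = 0.991.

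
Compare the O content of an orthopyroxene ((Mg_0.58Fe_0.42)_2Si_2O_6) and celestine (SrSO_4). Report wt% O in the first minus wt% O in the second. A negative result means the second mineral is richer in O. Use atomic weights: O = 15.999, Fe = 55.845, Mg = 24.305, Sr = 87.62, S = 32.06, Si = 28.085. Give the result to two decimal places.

O in (Mg_0.58Fe_0.42)_2Si_2O_6: molar mass 227.268 g/mol; 6×15.999 = 95.994 g → 42.24 wt%.
O in SrSO_4: molar mass 183.676 g/mol; 4×15.999 = 63.996 g → 34.84 wt%.
Difference = 42.24 − 34.84 = 7.40 percentage points.

7.40 percentage points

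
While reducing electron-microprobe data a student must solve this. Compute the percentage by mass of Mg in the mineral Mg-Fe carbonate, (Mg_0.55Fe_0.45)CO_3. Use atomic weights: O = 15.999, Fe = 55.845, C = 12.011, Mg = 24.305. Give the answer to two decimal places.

13.57 mass %

M((Mg_0.55Fe_0.45)CO_3) = 98.506 g/mol.
Mg contributes 0.55 × 24.305 = 13.368 g per mole.
13.368/98.506 = 0.1357 → 13.57%.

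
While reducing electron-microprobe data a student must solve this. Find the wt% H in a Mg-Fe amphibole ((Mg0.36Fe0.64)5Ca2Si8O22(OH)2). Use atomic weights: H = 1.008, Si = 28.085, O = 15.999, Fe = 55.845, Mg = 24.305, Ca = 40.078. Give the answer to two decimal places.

Formula mass = 1.80*24.305 + 3.20*55.845 + 2*40.078 + 8*28.085 + 24*15.999 + 2*1.008 = 913.281 g/mol, of which 2.016 g is H.
So H makes up 2.016/913.281 = 0.0022 of the mass, i.e. 0.22%.

0.22 weight percent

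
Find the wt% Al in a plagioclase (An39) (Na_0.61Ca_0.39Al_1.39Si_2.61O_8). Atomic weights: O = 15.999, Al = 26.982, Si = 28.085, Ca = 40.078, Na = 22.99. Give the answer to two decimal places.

13.97 weight percent

Formula mass = 0.61·22.99 + 0.39·40.078 + 1.39·26.982 + 2.61·28.085 + 8·15.999 = 268.453 g/mol, of which 37.505 g is Al.
So Al makes up 37.505/268.453 = 0.1397 of the mass, i.e. 13.97%.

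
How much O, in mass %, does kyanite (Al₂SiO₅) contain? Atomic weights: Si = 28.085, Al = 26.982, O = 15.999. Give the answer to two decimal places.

49.37 mass %

Formula mass = 2*26.982 + 1*28.085 + 5*15.999 = 162.044 g/mol, of which 79.995 g is O.
So O makes up 79.995/162.044 = 0.4937 of the mass, i.e. 49.37%.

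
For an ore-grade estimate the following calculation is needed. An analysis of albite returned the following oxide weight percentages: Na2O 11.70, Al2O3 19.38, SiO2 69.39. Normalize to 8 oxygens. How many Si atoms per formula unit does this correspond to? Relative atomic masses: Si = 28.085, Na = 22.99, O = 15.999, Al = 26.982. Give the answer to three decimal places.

3.011 Si apfu

Na2O (M=61.979): mol = 0.18877; Na = 0.37754, O = 0.18877.
Al2O3 (M=101.961): mol = 0.19007; Al = 0.38014, O = 0.57021.
SiO2 (M=60.083): mol = 1.15490; Si = 1.15490, O = 2.30980.
ΣO = 3.06878; factor = 8/ΣO = 2.60690.
Si apfu = 1.15490 × 2.60690 = 3.011.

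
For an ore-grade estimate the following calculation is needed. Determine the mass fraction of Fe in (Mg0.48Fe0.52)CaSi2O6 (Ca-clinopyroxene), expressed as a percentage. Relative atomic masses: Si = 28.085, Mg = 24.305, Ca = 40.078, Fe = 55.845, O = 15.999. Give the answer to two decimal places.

12.47 mass %

Formula mass = 0.48·24.305 + 0.52·55.845 + 1·40.078 + 2·28.085 + 6·15.999 = 232.948 g/mol, of which 29.039 g is Fe.
So Fe makes up 29.039/232.948 = 0.1247 of the mass, i.e. 12.47%.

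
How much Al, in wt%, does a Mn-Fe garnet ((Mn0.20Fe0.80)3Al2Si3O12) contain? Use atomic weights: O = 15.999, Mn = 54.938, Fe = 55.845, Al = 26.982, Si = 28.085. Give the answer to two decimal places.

10.85 wt%

Molar mass of (Mn0.20Fe0.80)3Al2Si3O12: 0.60*54.938 + 2.40*55.845 + 2*26.982 + 3*28.085 + 12*15.999 = 497.198 g/mol.
Mass of Al per formula unit: 2 × 26.982 = 53.964 g.
Weight fraction Al = 53.964 / 497.198 = 0.1085.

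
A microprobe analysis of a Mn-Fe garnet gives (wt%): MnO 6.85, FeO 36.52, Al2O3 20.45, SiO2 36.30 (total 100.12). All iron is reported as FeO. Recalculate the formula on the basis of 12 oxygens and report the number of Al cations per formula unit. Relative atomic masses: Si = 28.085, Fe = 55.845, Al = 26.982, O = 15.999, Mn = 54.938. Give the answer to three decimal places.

MnO (M=70.937): mol = 0.09656; Mn = 0.09656, O = 0.09656.
FeO (M=71.844): mol = 0.50832; Fe = 0.50832, O = 0.50832.
Al2O3 (M=101.961): mol = 0.20057; Al = 0.40114, O = 0.60171.
SiO2 (M=60.083): mol = 0.60416; Si = 0.60416, O = 1.20832.
ΣO = 2.41491; factor = 12/ΣO = 4.96913.
Al apfu = 0.40114 × 4.96913 = 1.993.

1.993 Al apfu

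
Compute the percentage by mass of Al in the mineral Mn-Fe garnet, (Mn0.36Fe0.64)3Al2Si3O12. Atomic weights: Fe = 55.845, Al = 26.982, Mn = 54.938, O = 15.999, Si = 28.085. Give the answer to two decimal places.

Molar mass of (Mn0.36Fe0.64)3Al2Si3O12: 1.08·54.938 + 1.92·55.845 + 2·26.982 + 3·28.085 + 12·15.999 = 496.762 g/mol.
Mass of Al per formula unit: 2 × 26.982 = 53.964 g.
Weight fraction Al = 53.964 / 496.762 = 0.1086.

10.86 wt%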